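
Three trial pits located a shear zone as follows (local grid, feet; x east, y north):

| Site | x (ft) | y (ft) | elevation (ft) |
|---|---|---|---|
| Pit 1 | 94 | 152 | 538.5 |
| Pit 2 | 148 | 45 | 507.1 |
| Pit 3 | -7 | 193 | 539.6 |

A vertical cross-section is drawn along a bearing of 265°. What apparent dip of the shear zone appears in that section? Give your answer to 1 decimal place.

Two edge vectors: Pit 1→Pit 2 = (54, -107, -31.4), Pit 1→Pit 3 = (-101, 41, 1.1).
Normal n = (Pit 1→Pit 2) × (Pit 1→Pit 3) = (1169.7, 3112, -8593).
So ∂z/∂x = −n_x/n_z = 0.13612 and ∂z/∂y = −n_y/n_z = 0.36216.
Unit vector along 265° is (sin 265°, cos 265°) = (-0.9962, -0.0872).
Slope in that direction = a·(-0.9962) + b·(-0.0872) = −0.16717.
Apparent dip = arctan|0.16717| = 9.5° (true dip is 21.2°, so apparent ≤ true as expected).

9.5°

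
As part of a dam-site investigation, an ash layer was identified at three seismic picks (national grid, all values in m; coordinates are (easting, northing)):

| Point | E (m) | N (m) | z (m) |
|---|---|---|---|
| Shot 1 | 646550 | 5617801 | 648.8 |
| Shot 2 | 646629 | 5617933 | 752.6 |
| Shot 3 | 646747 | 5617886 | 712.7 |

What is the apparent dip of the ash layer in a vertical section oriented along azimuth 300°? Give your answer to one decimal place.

Two edge vectors: Shot 1→Shot 2 = (79, 132, 103.8), Shot 1→Shot 3 = (197, 85, 63.9).
Normal n = (Shot 1→Shot 2) × (Shot 1→Shot 3) = (-388.2, 15400.5, -19289).
So ∂z/∂E = −n_x/n_z = −0.02013 and ∂z/∂N = −n_y/n_z = 0.79841.
Unit vector along 300° is (sin 300°, cos 300°) = (-0.8660, 0.5000).
Slope in that direction = a·(-0.8660) + b·(0.5000) = 0.41663.
Apparent dip = arctan|0.41663| = 22.6° (true dip is 38.6°, so apparent ≤ true as expected).

22.6°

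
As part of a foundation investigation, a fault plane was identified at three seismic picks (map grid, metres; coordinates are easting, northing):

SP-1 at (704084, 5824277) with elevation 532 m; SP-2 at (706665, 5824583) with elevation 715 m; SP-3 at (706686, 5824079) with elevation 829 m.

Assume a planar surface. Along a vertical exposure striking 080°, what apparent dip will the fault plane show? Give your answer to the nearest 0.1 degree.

3.3°

Let the plane be z = a·easting + b·northing + c.
SP-2−SP-1: 2581a + 306b = 183;  SP-3−SP-1: 2602a − 198b = 297.
Solving gives a = 0.09724, b = −0.22214.
Unit vector along 080° is (sin 80°, cos 80°) = (0.9848, 0.1736).
Slope in that direction = a·(0.9848) + b·(0.1736) = 0.05719.
Apparent dip = arctan|0.05719| = 3.3° (true dip is 13.6°, so apparent ≤ true as expected).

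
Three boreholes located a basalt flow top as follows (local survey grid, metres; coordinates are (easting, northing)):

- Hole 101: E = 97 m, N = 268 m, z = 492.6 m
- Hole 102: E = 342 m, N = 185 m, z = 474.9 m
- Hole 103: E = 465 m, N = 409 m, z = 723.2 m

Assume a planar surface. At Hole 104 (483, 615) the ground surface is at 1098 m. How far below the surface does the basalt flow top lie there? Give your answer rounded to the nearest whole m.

171 m

Let the plane be z = a·E + b·N + c.
Hole 102−Hole 101: 245a − 83b = −17.7;  Hole 103−Hole 101: 368a + 141b = 230.6.
Solving gives a = 0.25571, b = 0.96807.
Then c = 492.6 − a·97 − b·268 = 208.35.
At (483, 615): z_contact = 123.5 + 595.4 + 208.35 = 927.2 m.
Depth below ground = 1098 − 927.2 = 171 m.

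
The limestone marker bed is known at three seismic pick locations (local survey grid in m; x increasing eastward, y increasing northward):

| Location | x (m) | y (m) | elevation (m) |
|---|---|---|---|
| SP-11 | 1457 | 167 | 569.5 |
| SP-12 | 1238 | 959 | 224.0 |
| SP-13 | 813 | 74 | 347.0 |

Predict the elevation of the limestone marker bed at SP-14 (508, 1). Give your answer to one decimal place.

251.1 m

Two edge vectors: SP-11→SP-12 = (-219, 792, -345.5), SP-11→SP-13 = (-644, -93, -222.5).
Normal n = (SP-11→SP-12) × (SP-11→SP-13) = (-208351.5, 173774.5, 530415).
So ∂z/∂x = −n_x/n_z = 0.392808 and ∂z/∂y = −n_y/n_z = −0.327620.
Intercept c from SP-11: 569.5 − 572.32 + 54.71 = 51.89.
At (508, 1): z = 199.5 − 0.3 + 51.89 = 251.1 m.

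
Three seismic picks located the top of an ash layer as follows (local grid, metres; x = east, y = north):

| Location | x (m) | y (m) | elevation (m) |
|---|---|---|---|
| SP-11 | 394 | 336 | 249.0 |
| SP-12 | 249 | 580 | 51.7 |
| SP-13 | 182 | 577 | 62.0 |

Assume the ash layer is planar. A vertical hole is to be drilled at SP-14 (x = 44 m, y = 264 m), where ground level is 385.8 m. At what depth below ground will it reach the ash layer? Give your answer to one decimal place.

Two edge vectors: SP-11→SP-12 = (-145, 244, -197.3), SP-11→SP-13 = (-212, 241, -187).
Normal n = (SP-11→SP-12) × (SP-11→SP-13) = (1921.3, 14712.6, 16783).
So ∂z/∂x = −n_x/n_z = −0.11448 and ∂z/∂y = −n_y/n_z = −0.87664.
Intercept c from SP-11: 249 + 45.10 + 294.55 = 588.65.
At (44, 264): z_contact = −5.04 − 231.43 + 588.65 = 352.19 m.
Depth below ground = 385.8 − 352.19 = 33.6 m.

33.6 m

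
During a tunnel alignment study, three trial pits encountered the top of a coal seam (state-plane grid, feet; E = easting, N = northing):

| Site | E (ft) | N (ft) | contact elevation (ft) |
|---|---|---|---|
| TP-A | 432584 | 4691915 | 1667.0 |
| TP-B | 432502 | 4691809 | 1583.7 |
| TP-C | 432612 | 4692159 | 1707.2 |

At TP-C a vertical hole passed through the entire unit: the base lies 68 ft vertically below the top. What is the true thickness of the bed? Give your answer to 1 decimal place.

Two edge vectors: TP-A→TP-B = (-82, -106, -83.3), TP-A→TP-C = (28, 244, 40.2).
Normal n = (TP-A→TP-B) × (TP-A→TP-C) = (16064, 964, -17040).
So ∂z/∂E = −n_x/n_z = 0.94272 and ∂z/∂N = −n_y/n_z = 0.05657.
|∇z| = √(a²+b²) = 0.94442, so dip δ = arctan(0.94442) = 43.36°.
True thickness = vertical thickness × cos δ = 68 × cos 43.36° = 49.4 ft.

49.4 ft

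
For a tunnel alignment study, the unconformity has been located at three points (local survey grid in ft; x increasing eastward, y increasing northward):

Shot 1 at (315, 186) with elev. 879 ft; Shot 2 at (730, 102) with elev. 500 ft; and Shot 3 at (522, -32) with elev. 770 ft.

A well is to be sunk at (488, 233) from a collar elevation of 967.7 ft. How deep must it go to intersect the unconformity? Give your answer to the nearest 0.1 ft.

Let the plane be z = a·x + b·y + c.
Shot 2−Shot 1: 415a − 84b = −379;  Shot 3−Shot 1: 207a − 218b = −109.
Solving gives a = −1.00525, b = −0.45453.
Then c = 879 − a·315 − b·186 = 1280.20.
At (488, 233): z_contact = −490.56 − 105.91 + 1280.20 = 683.73 ft.
Depth below ground = 967.7 − 683.73 = 284.0 ft.

284.0 ft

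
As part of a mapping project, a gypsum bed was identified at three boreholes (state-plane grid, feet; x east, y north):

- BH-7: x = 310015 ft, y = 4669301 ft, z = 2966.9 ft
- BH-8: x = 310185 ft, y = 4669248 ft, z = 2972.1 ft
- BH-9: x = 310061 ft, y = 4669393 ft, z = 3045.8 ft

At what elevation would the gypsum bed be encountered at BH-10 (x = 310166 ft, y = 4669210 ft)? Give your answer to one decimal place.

Two edge vectors: BH-7→BH-8 = (170, -53, 5.2), BH-7→BH-9 = (46, 92, 78.9).
Normal n = (BH-7→BH-8) × (BH-7→BH-9) = (-4660.1, -13173.8, 18078).
So ∂z/∂x = −n_x/n_z = 0.257777409 and ∂z/∂y = −n_y/n_z = 0.728719991.
Intercept c from BH-7: 2966.9 − 79914.86 − 3402612.98 = −3479560.95.
At (310166, 4669210): z = 79953.8 + 3402546.7 − 3479560.95 = 2939.5 ft.

2939.5 ft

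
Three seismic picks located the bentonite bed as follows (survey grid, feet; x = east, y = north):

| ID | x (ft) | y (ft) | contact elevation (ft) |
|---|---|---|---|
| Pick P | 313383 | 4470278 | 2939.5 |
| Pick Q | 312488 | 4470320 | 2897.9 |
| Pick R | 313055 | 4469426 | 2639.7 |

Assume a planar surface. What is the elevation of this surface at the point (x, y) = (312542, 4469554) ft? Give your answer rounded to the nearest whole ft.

Let the plane be z = a·x + b·y + c.
Pick Q−Pick P: −895a + 42b = −41.6;  Pick R−Pick P: −328a − 852b = −299.8.
Solving gives a = 0.06187532, b = 0.32805739.
Then c = 2939.5 − a·313383 − b·4470278 = −1482958.90.
At (312542, 4469554): z = 19338.6 + 1466270.2 − 1482958.90 = 2649.9 ft.

2650 ft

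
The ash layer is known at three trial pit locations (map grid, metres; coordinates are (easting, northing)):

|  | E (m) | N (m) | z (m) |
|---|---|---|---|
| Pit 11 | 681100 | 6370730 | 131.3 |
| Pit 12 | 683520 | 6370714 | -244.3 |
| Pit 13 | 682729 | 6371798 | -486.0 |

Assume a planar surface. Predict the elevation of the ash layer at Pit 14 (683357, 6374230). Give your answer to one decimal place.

-1406.5 m

Two edge vectors: Pit 11→Pit 12 = (2420, -16, -375.6), Pit 11→Pit 13 = (1629, 1068, -617.3).
Normal n = (Pit 11→Pit 12) × (Pit 11→Pit 13) = (411017.6, 882013.6, 2610624).
So ∂z/∂E = −n_x/n_z = −0.157440367 and ∂z/∂N = −n_y/n_z = −0.337855471.
Intercept c from Pit 11: 131.3 + 107232.63 + 2152385.98 = 2259749.92.
At (683357, 6374230): z = −107588.0 − 2153568.5 + 2259749.92 = -1406.5 m.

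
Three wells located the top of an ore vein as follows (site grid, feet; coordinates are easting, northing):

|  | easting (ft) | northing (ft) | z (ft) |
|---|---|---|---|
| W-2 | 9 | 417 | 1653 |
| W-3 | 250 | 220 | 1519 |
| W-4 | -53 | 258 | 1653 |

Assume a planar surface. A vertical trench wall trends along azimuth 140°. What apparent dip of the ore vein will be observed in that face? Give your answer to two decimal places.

Two edge vectors: W-2→W-3 = (241, -197, -134), W-2→W-4 = (-62, -159, 0).
Normal n = (W-2→W-3) × (W-2→W-4) = (-21306, 8308, -50533).
So ∂z/∂easting = −n_x/n_z = −0.42163 and ∂z/∂northing = −n_y/n_z = 0.16441.
Unit vector along 140° is (sin 140°, cos 140°) = (0.6428, -0.7660).
Slope in that direction = a·(0.6428) + b·(-0.7660) = −0.39696.
Apparent dip = arctan|0.39696| = 21.65° (true dip is 24.3°, so apparent ≤ true as expected).

21.65°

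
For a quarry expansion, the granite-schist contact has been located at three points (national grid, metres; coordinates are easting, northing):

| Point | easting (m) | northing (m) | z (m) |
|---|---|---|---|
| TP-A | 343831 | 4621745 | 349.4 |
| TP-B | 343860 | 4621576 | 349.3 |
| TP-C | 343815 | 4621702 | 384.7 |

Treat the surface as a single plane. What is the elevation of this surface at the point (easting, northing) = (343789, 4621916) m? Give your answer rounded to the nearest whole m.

Let the plane be z = a·easting + b·northing + c.
TP-B−TP-A: 29a − 169b = −0.1;  TP-C−TP-A: −16a − 43b = 35.3.
Solving gives a = −1.51100987, b = −0.25869400.
Then c = 349.4 − a·343831 − b·4621745 = 1715499.14.
At (343789, 4621916): z = −519468.6 − 1195661.9 + 1715499.14 = 368.6 m.

369 m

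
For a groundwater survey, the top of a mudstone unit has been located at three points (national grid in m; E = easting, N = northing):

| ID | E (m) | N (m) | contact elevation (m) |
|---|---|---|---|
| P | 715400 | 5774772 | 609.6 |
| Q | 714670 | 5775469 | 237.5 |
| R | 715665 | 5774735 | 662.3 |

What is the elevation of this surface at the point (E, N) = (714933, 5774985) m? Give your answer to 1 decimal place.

Two edge vectors: P→Q = (-730, 697, -372.1), P→R = (265, -37, 52.7).
Normal n = (P→Q) × (P→R) = (22964.2, -60135.5, -157695).
So ∂z/∂E = −n_x/n_z = 0.145624148 and ∂z/∂N = −n_y/n_z = −0.381340562.
Intercept c from P: 609.6 − 104179.52 + 2202154.80 = 2098584.89.
At (714933, 5774985): z = 104111.5 − 2202236.0 + 2098584.89 = 460.4 m.

460.4 m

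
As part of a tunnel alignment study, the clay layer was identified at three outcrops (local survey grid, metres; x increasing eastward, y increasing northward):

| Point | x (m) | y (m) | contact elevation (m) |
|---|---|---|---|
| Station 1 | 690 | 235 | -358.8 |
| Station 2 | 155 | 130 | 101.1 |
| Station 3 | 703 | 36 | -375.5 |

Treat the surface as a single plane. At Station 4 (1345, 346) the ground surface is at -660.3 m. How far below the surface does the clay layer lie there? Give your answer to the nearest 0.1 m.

262.0 m

Two edge vectors: Station 1→Station 2 = (-535, -105, 459.9), Station 1→Station 3 = (13, -199, -16.7).
Normal n = (Station 1→Station 2) × (Station 1→Station 3) = (93273.6, -2955.8, 107830).
So ∂z/∂x = −n_x/n_z = −0.865006 and ∂z/∂y = −n_y/n_z = 0.027412.
Intercept c from Station 1: -358.8 + 596.85 − 6.44 = 231.61.
At (1345, 346): z_contact = −1163.43 + 9.48 + 231.61 = -922.34 m.
Depth below ground = -660.3 − (-922.34) = 262.0 m.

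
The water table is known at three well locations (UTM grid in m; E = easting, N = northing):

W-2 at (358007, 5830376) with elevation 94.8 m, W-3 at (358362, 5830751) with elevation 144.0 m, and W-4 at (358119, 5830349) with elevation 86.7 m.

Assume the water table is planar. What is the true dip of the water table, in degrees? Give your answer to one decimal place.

9.4°

Let the plane be z = a·E + b·N + c.
W-3−W-2: 355a + 375b = 49.2;  W-4−W-2: 112a − 27b = −8.1.
Solving gives a = −0.03313, b = 0.16256.
Gradient magnitude |∇z| = √(a² + b²) = √(0.00110 + 0.02643) = 0.16591.
True dip = arctan(0.16591) = 9.4°, dipping toward SSE (azimuth ≈ 168°).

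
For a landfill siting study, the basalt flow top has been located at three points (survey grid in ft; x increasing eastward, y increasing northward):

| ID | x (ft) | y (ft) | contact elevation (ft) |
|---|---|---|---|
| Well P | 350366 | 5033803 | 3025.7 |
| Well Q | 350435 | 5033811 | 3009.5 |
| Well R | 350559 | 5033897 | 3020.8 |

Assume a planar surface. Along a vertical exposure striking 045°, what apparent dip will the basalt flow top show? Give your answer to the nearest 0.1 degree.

10.6°

Two edge vectors: Well P→Well Q = (69, 8, -16.2), Well P→Well R = (193, 94, -4.9).
Normal n = (Well P→Well Q) × (Well P→Well R) = (1483.6, -2788.5, 4942).
So ∂z/∂x = −n_x/n_z = −0.30020 and ∂z/∂y = −n_y/n_z = 0.56425.
Unit vector along 045° is (sin 45°, cos 45°) = (0.7071, 0.7071).
Slope in that direction = a·(0.7071) + b·(0.7071) = 0.18671.
Apparent dip = arctan|0.18671| = 10.6° (true dip is 32.6°, so apparent ≤ true as expected).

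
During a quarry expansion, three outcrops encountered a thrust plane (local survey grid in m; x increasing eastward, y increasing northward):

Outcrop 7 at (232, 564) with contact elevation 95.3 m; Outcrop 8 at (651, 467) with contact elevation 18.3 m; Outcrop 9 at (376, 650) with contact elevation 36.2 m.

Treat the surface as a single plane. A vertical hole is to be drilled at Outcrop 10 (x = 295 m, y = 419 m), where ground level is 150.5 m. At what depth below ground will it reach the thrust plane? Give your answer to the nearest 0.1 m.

Let the plane be z = a·x + b·y + c.
Outcrop 8−Outcrop 7: 419a − 97b = −77;  Outcrop 9−Outcrop 7: 144a + 86b = −59.1.
Solving gives a = −0.24708, b = −0.27349.
Then c = 95.3 − a·232 − b·564 = 306.87.
At (295, 419): z_contact = −72.89 − 114.59 + 306.87 = 119.39 m.
Depth below ground = 150.5 − 119.39 = 31.1 m.

31.1 m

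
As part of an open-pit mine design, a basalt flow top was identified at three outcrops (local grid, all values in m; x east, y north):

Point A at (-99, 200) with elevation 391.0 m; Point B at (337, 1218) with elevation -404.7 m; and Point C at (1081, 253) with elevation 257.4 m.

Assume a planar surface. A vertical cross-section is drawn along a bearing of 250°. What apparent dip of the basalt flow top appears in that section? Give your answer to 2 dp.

Two edge vectors: Point A→Point B = (436, 1018, -795.7), Point A→Point C = (1180, 53, -133.6).
Normal n = (Point A→Point B) × (Point A→Point C) = (-93832.7, -880676.4, -1178132).
So ∂z/∂x = −n_x/n_z = −0.07965 and ∂z/∂y = −n_y/n_z = −0.74752.
Unit vector along 250° is (sin 250°, cos 250°) = (-0.9397, -0.3420).
Slope in that direction = a·(-0.9397) + b·(-0.3420) = 0.33051.
Apparent dip = arctan|0.33051| = 18.29° (true dip is 36.9°, so apparent ≤ true as expected).

18.29°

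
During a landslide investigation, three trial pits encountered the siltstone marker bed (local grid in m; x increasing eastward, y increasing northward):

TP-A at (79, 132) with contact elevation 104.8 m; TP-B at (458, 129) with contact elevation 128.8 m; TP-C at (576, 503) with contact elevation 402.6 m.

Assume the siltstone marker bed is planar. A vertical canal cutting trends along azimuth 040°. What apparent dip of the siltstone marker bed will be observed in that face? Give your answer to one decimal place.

30.5°

Let the plane be z = a·x + b·y + c.
TP-B−TP-A: 379a − 3b = 24;  TP-C−TP-A: 497a + 371b = 297.8.
Solving gives a = 0.06895, b = 0.71033.
Unit vector along 040° is (sin 40°, cos 40°) = (0.6428, 0.7660).
Slope in that direction = a·(0.6428) + b·(0.7660) = 0.58846.
Apparent dip = arctan|0.58846| = 30.5° (true dip is 35.5°, so apparent ≤ true as expected).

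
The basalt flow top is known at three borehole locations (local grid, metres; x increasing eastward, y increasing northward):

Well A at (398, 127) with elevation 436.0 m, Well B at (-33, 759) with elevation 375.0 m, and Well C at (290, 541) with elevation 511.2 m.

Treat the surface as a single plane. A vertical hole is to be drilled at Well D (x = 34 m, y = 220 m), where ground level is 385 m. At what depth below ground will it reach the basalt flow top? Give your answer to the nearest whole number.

157 m

Two edge vectors: Well A→Well B = (-431, 632, -61), Well A→Well C = (-108, 414, 75.2).
Normal n = (Well A→Well B) × (Well A→Well C) = (72780.4, 38999.2, -110178).
So ∂z/∂x = −n_x/n_z = 0.66057 and ∂z/∂y = −n_y/n_z = 0.35397.
Intercept c from Well A: 436 − 262.91 − 44.95 = 128.14.
At (34, 220): z_contact = 22.5 + 77.9 + 128.14 = 228.5 m.
Depth below ground = 385 − 228.5 = 157 m.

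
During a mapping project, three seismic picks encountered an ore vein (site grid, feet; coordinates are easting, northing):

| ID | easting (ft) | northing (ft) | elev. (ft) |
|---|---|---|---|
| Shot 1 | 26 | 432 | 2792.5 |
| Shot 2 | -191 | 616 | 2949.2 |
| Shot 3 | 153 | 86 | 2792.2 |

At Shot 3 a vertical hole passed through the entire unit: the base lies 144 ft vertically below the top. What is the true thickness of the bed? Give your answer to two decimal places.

96.13 ft

Two edge vectors: Shot 1→Shot 2 = (-217, 184, 156.7), Shot 1→Shot 3 = (127, -346, -0.3).
Normal n = (Shot 1→Shot 2) × (Shot 1→Shot 3) = (54163, 19835.8, 51714).
So ∂z/∂easting = −n_x/n_z = −1.04736 and ∂z/∂northing = −n_y/n_z = −0.38357.
|∇z| = √(a²+b²) = 1.11538, so dip δ = arctan(1.11538) = 48.12°.
True thickness = vertical thickness × cos δ = 144 × cos 48.12° = 96.13 ft.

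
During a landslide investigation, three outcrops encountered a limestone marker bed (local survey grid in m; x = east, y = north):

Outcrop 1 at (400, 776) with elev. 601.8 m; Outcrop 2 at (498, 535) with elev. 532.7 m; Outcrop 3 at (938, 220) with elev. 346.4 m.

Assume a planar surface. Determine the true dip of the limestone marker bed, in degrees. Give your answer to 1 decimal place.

19.2°

Let the plane be z = a·x + b·y + c.
Outcrop 2−Outcrop 1: 98a − 241b = −69.1;  Outcrop 3−Outcrop 1: 538a − 556b = −255.4.
Solving gives a = −0.30773, b = 0.16159.
Gradient magnitude |∇z| = √(a² + b²) = √(0.09470 + 0.02611) = 0.34757.
True dip = arctan(0.34757) = 19.2°, dipping toward ESE (azimuth ≈ 118°).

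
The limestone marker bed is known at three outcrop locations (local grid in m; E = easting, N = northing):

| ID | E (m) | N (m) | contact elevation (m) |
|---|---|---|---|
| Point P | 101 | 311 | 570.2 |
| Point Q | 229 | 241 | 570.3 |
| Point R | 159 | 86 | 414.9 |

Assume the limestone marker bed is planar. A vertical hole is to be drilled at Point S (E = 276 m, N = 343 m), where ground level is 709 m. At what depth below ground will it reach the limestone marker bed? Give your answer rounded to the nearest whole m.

36 m

Two edge vectors: Point P→Point Q = (128, -70, 0.1), Point P→Point R = (58, -225, -155.3).
Normal n = (Point P→Point Q) × (Point P→Point R) = (10893.5, 19884.2, -24740).
So ∂z/∂E = −n_x/n_z = 0.44032 and ∂z/∂N = −n_y/n_z = 0.80373.
Intercept c from Point P: 570.2 − 44.47 − 249.96 = 275.77.
At (276, 343): z_contact = 121.5 + 275.7 + 275.77 = 673.0 m.
Depth below ground = 709 − 673.0 = 36 m.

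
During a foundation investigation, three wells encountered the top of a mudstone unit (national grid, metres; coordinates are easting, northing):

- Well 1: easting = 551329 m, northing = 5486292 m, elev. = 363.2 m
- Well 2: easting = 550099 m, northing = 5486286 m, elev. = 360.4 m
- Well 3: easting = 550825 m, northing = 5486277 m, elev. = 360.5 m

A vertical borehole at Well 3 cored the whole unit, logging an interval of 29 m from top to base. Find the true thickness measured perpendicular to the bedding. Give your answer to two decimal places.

Let the plane be z = a·easting + b·northing + c.
Well 2−Well 1: −1230a − 6b = −2.8;  Well 3−Well 1: −504a − 15b = −2.7.
Solving gives a = 0.00167, b = 0.12380.
|∇z| = √(a²+b²) = 0.12382, so dip δ = arctan(0.12382) = 7.06°.
True thickness = vertical thickness × cos δ = 29 × cos 7.06° = 28.78 m.

28.78 m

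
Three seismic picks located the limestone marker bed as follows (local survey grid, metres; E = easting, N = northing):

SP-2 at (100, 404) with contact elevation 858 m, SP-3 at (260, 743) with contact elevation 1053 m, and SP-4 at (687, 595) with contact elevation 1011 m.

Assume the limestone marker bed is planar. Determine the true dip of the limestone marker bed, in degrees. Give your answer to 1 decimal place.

28.4°

Two edge vectors: SP-2→SP-3 = (160, 339, 195), SP-2→SP-4 = (587, 191, 153).
Normal n = (SP-2→SP-3) × (SP-2→SP-4) = (14622, 89985, -168433).
So ∂z/∂E = −n_x/n_z = 0.08681 and ∂z/∂N = −n_y/n_z = 0.53425.
Gradient magnitude |∇z| = √(a² + b²) = √(0.00754 + 0.28542) = 0.54126.
True dip = arctan(0.54126) = 28.4°, dipping toward S (azimuth ≈ 189°).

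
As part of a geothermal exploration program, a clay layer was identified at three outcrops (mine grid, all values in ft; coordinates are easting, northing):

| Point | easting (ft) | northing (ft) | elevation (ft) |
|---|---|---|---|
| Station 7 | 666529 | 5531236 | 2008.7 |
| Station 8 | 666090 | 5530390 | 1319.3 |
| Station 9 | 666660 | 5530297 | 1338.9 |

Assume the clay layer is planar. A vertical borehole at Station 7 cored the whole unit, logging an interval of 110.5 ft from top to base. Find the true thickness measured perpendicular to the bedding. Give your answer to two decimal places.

Two edge vectors: Station 7→Station 8 = (-439, -846, -689.4), Station 7→Station 9 = (131, -939, -669.8).
Normal n = (Station 7→Station 8) × (Station 7→Station 9) = (-80695.8, -384353.6, 523047).
So ∂z/∂easting = −n_x/n_z = 0.15428 and ∂z/∂northing = −n_y/n_z = 0.73484.
|∇z| = √(a²+b²) = 0.75086, so dip δ = arctan(0.75086) = 36.90°.
True thickness = vertical thickness × cos δ = 110.5 × cos 36.90° = 88.36 ft.

88.36 ft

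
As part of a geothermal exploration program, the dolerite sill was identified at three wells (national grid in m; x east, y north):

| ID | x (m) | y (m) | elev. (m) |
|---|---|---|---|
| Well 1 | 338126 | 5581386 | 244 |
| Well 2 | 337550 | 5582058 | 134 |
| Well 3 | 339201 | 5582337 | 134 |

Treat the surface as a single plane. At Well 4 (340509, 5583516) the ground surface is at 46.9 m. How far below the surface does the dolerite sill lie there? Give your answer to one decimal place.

49.9 m

Let the plane be z = a·x + b·y + c.
Well 2−Well 1: −576a + 672b = −110;  Well 3−Well 1: 1075a + 951b = −110.
Solving gives a = 0.024162006, b = −0.142980185.
Then c = 244 − a·338126 − b·5581386 = 790101.80.
At (340509, 5583516): z_contact = 8227.38 − 798332.15 + 790101.80 = -2.97 m.
Depth below ground = 46.9 − (-2.97) = 49.9 m.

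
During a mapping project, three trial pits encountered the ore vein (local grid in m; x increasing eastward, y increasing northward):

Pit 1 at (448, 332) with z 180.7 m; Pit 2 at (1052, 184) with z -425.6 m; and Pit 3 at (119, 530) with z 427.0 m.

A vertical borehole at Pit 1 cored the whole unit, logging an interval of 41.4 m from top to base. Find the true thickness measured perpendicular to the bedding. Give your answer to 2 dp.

24.30 m

Let the plane be z = a·x + b·y + c.
Pit 2−Pit 1: 604a − 148b = −606.3;  Pit 3−Pit 1: −329a + 198b = 246.3.
Solving gives a = −1.17906, b = −0.71520.
|∇z| = √(a²+b²) = 1.37901, so dip δ = arctan(1.37901) = 54.05°.
True thickness = vertical thickness × cos δ = 41.4 × cos 54.05° = 24.30 m.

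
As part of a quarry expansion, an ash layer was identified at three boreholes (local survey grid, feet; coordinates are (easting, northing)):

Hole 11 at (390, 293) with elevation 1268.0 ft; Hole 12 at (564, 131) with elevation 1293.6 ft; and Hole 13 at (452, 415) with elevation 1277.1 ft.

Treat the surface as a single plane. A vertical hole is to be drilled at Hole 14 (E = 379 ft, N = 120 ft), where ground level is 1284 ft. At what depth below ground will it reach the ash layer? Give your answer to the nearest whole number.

Let the plane be z = a·E + b·N + c.
Hole 12−Hole 11: 174a − 162b = 25.6;  Hole 13−Hole 11: 62a + 122b = 9.1.
Solving gives a = 0.14701, b = −0.00012.
Then c = 1268 − a·390 − b·293 = 1210.70.
At (379, 120): z_contact = 55.7 − 0.0 + 1210.70 = 1266.4 ft.
Depth below ground = 1284 − 1266.4 = 18 ft.

18 ft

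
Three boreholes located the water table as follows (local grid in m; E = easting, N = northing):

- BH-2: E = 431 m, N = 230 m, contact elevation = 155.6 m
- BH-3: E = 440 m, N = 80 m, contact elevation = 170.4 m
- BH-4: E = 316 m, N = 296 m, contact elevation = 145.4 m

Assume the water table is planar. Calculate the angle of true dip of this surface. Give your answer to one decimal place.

5.8°

Let the plane be z = a·E + b·N + c.
BH-3−BH-2: 9a − 150b = 14.8;  BH-4−BH-2: −115a + 66b = −10.2.
Solving gives a = 0.03321, b = −0.09667.
Gradient magnitude |∇z| = √(a² + b²) = √(0.00110 + 0.00935) = 0.10222.
True dip = arctan(0.10222) = 5.8°, dipping toward NNW (azimuth ≈ 341°).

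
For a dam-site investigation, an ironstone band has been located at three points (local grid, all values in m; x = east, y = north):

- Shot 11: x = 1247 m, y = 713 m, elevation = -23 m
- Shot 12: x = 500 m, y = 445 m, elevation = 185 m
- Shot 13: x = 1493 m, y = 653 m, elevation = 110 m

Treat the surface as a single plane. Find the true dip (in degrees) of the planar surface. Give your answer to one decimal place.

54.0°

Let the plane be z = a·x + b·y + c.
Shot 12−Shot 11: −747a − 268b = 208;  Shot 13−Shot 11: 246a − 60b = 133.
Solving gives a = 0.20916, b = −1.35911.
Gradient magnitude |∇z| = √(a² + b²) = √(0.04375 + 1.84719) = 1.37511.
True dip = arctan(1.37511) = 54.0°, dipping toward N (azimuth ≈ 351°).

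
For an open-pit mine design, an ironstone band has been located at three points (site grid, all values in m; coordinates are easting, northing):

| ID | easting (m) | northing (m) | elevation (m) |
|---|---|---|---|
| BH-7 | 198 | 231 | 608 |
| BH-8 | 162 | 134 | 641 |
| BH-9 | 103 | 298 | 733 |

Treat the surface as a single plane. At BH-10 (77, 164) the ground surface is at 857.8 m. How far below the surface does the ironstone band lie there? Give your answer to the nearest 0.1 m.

108.5 m

Two edge vectors: BH-7→BH-8 = (-36, -97, 33), BH-7→BH-9 = (-95, 67, 125).
Normal n = (BH-7→BH-8) × (BH-7→BH-9) = (-14336, 1365, -11627).
So ∂z/∂easting = −n_x/n_z = −1.23299 and ∂z/∂northing = −n_y/n_z = 0.11740.
Intercept c from BH-7: 608 + 244.13 − 27.12 = 825.01.
At (77, 164): z_contact = −94.94 + 19.25 + 825.01 = 749.33 m.
Depth below ground = 857.8 − 749.33 = 108.5 m.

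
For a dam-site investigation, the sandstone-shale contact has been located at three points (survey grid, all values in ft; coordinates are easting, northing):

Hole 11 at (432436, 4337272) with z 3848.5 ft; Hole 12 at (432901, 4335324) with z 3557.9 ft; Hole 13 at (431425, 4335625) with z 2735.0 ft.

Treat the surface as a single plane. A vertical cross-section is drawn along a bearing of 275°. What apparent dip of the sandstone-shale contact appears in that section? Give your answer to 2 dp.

Two edge vectors: Hole 11→Hole 12 = (465, -1948, -290.6), Hole 11→Hole 13 = (-1011, -1647, -1113.5).
Normal n = (Hole 11→Hole 12) × (Hole 11→Hole 13) = (1690479.8, 811574.1, -2735283).
So ∂z/∂easting = −n_x/n_z = 0.61803 and ∂z/∂northing = −n_y/n_z = 0.29671.
Unit vector along 275° is (sin 275°, cos 275°) = (-0.9962, 0.0872).
Slope in that direction = a·(-0.9962) + b·(0.0872) = −0.58982.
Apparent dip = arctan|0.58982| = 30.53° (true dip is 34.4°, so apparent ≤ true as expected).

30.53°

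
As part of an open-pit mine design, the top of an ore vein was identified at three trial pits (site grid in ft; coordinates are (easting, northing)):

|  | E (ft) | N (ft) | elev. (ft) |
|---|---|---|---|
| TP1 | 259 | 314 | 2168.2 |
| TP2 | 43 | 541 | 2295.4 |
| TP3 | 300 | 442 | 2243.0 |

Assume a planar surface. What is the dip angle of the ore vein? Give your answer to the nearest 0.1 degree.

30.1°

Let the plane be z = a·E + b·N + c.
TP2−TP1: −216a + 227b = 127.2;  TP3−TP1: 41a + 128b = 74.8.
Solving gives a = 0.01889, b = 0.57832.
Gradient magnitude |∇z| = √(a² + b²) = √(0.00036 + 0.33446) = 0.57863.
True dip = arctan(0.57863) = 30.1°, dipping toward S (azimuth ≈ 182°).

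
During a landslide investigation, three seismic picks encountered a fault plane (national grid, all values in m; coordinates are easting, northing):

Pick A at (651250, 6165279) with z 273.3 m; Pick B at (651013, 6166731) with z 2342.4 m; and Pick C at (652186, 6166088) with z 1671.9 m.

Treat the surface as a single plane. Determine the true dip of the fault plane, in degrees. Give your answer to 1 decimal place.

56.0°

Let the plane be z = a·easting + b·northing + c.
Pick B−Pick A: −237a + 1452b = 2069.1;  Pick C−Pick A: 936a + 809b = 1398.6.
Solving gives a = 0.23012, b = 1.46256.
Gradient magnitude |∇z| = √(a² + b²) = √(0.05295 + 2.13908) = 1.48055.
True dip = arctan(1.48055) = 56.0°, dipping toward S (azimuth ≈ 189°).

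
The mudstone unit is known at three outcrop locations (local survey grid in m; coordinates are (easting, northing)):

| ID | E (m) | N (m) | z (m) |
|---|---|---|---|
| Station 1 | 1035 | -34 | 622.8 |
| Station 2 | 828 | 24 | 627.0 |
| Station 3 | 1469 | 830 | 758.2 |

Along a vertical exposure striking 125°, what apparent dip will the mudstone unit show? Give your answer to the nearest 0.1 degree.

3.8°

Let the plane be z = a·E + b·N + c.
Station 2−Station 1: −207a + 58b = 4.2;  Station 3−Station 1: 434a + 864b = 135.4.
Solving gives a = 0.02071, b = 0.14631.
Unit vector along 125° is (sin 125°, cos 125°) = (0.8192, -0.5736).
Slope in that direction = a·(0.8192) + b·(-0.5736) = −0.06696.
Apparent dip = arctan|0.06696| = 3.8° (true dip is 8.4°, so apparent ≤ true as expected).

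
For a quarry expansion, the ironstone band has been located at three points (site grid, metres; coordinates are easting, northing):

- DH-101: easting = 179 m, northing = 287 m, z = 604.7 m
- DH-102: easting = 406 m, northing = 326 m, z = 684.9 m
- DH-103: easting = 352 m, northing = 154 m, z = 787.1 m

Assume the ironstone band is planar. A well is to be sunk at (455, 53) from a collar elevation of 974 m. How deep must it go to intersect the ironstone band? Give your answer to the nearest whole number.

62 m

Two edge vectors: DH-101→DH-102 = (227, 39, 80.2), DH-101→DH-103 = (173, -133, 182.4).
Normal n = (DH-101→DH-102) × (DH-101→DH-103) = (17780.2, -27530.2, -36938).
So ∂z/∂easting = −n_x/n_z = 0.48135 and ∂z/∂northing = −n_y/n_z = −0.74531.
Intercept c from DH-101: 604.7 − 86.16 + 213.90 = 732.44.
At (455, 53): z_contact = 219.0 − 39.5 + 732.44 = 912.0 m.
Depth below ground = 974 − 912.0 = 62 m.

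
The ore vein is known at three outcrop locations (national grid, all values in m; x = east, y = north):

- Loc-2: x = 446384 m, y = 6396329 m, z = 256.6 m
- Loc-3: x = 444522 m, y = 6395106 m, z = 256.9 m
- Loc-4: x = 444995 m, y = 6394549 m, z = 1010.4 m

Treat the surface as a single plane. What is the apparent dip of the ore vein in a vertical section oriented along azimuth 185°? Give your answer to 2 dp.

Two edge vectors: Loc-2→Loc-3 = (-1862, -1223, 0.3), Loc-2→Loc-4 = (-1389, -1780, 753.8).
Normal n = (Loc-2→Loc-3) × (Loc-2→Loc-4) = (-921363.4, 1403158.9, 1615613).
So ∂z/∂x = −n_x/n_z = 0.57029 and ∂z/∂y = −n_y/n_z = −0.86850.
Unit vector along 185° is (sin 185°, cos 185°) = (-0.0872, -0.9962).
Slope in that direction = a·(-0.0872) + b·(-0.9962) = 0.81549.
Apparent dip = arctan|0.81549| = 39.20° (true dip is 46.1°, so apparent ≤ true as expected).

39.20°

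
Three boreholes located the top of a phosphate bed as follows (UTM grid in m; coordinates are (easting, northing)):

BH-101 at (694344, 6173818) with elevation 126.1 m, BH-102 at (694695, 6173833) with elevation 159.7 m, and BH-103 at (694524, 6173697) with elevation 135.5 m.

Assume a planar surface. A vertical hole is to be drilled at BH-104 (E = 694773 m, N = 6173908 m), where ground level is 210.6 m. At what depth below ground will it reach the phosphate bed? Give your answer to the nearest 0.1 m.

39.1 m

Let the plane be z = a·E + b·N + c.
BH-102−BH-101: 351a + 15b = 33.6;  BH-103−BH-101: 180a − 121b = 9.4.
Solving gives a = 0.093126121, b = 0.060848775.
Then c = 126.1 − a·694344 − b·6173818 = −440204.72.
At (694773, 6173908): z_contact = 64701.51 + 375674.74 − 440204.72 = 171.53 m.
Depth below ground = 210.6 − 171.53 = 39.1 m.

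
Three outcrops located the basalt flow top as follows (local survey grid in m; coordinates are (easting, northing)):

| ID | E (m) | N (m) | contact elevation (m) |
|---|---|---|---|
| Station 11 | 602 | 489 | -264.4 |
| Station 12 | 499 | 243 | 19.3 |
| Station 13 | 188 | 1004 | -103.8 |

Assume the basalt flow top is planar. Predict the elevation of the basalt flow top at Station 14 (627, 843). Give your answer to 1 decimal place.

-525.0 m

Two edge vectors: Station 11→Station 12 = (-103, -246, 283.7), Station 11→Station 13 = (-414, 515, 160.6).
Normal n = (Station 11→Station 12) × (Station 11→Station 13) = (-185613.1, -100910, -154889).
So ∂z/∂E = −n_x/n_z = −1.198362 and ∂z/∂N = −n_y/n_z = −0.651499.
Intercept c from Station 11: -264.4 + 721.41 + 318.58 = 775.60.
At (627, 843): z = −751.4 − 549.2 + 775.60 = -525.0 m.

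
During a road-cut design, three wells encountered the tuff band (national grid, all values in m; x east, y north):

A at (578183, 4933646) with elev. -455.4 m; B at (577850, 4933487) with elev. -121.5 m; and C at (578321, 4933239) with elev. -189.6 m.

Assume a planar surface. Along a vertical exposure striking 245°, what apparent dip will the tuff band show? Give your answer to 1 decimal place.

Two edge vectors: A→B = (-333, -159, 333.9), A→C = (138, -407, 265.8).
Normal n = (A→B) × (A→C) = (93635.1, 134589.6, 157473).
So ∂z/∂x = −n_x/n_z = −0.59461 and ∂z/∂y = −n_y/n_z = −0.85468.
Unit vector along 245° is (sin 245°, cos 245°) = (-0.9063, -0.4226).
Slope in that direction = a·(-0.9063) + b·(-0.4226) = 0.90011.
Apparent dip = arctan|0.90011| = 42.0° (true dip is 46.2°, so apparent ≤ true as expected).

42.0°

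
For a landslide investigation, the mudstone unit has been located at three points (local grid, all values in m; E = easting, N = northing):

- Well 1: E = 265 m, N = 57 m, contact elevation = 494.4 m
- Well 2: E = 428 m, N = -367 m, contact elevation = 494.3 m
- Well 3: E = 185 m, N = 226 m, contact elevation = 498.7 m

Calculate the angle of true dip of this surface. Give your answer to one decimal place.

16.9°

Let the plane be z = a·E + b·N + c.
Well 2−Well 1: 163a − 424b = −0.1;  Well 3−Well 1: −80a + 169b = 4.3.
Solving gives a = −0.28343, b = −0.10872.
Gradient magnitude |∇z| = √(a² + b²) = √(0.08033 + 0.01182) = 0.30357.
True dip = arctan(0.30357) = 16.9°, dipping toward ENE (azimuth ≈ 069°).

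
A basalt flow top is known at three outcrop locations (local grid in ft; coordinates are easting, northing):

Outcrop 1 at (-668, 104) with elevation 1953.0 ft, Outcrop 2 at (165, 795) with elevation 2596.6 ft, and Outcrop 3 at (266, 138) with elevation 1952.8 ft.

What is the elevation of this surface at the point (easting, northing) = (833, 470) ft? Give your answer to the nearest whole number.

2256 ft

Two edge vectors: Outcrop 1→Outcrop 2 = (833, 691, 643.6), Outcrop 1→Outcrop 3 = (934, 34, -0.2).
Normal n = (Outcrop 1→Outcrop 2) × (Outcrop 1→Outcrop 3) = (-22020.6, 601289, -617072).
So ∂z/∂easting = −n_x/n_z = −0.03569 and ∂z/∂northing = −n_y/n_z = 0.97442.
Intercept c from Outcrop 1: 1953 − 23.84 − 101.34 = 1827.82.
At (833, 470): z = −29.7 + 458.0 + 1827.82 = 2256.1 ft.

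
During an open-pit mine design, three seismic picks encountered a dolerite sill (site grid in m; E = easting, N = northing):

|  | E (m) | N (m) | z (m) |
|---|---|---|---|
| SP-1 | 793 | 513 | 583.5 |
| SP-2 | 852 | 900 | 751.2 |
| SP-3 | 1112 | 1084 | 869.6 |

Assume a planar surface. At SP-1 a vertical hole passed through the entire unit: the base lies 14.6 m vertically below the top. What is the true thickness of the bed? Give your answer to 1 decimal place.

13.4 m

Two edge vectors: SP-1→SP-2 = (59, 387, 167.7), SP-1→SP-3 = (319, 571, 286.1).
Normal n = (SP-1→SP-2) × (SP-1→SP-3) = (14964, 36616.4, -89764).
So ∂z/∂E = −n_x/n_z = 0.16670 and ∂z/∂N = −n_y/n_z = 0.40792.
|∇z| = √(a²+b²) = 0.44067, so dip δ = arctan(0.44067) = 23.78°.
True thickness = vertical thickness × cos δ = 14.6 × cos 23.78° = 13.4 m.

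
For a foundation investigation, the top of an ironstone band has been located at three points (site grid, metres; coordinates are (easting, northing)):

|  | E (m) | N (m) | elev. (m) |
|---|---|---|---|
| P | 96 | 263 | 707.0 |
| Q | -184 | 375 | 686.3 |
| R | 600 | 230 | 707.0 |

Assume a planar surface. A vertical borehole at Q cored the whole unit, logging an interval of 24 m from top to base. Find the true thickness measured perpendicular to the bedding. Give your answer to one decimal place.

Let the plane be z = a·E + b·N + c.
Q−P: −280a + 112b = −20.7;  R−P: 504a − 33b = 0.
Solving gives a = −0.01447, b = −0.22100.
|∇z| = √(a²+b²) = 0.22147, so dip δ = arctan(0.22147) = 12.49°.
True thickness = vertical thickness × cos δ = 24 × cos 12.49° = 23.4 m.

23.4 m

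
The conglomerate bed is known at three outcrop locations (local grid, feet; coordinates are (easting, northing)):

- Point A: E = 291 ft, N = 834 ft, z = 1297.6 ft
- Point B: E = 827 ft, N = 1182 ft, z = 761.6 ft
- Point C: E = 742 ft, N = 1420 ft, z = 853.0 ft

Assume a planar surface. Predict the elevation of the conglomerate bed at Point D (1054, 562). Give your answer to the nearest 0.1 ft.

Two edge vectors: Point A→Point B = (536, 348, -536), Point A→Point C = (451, 586, -444.6).
Normal n = (Point A→Point B) × (Point A→Point C) = (159375.2, -3430.4, 157148).
So ∂z/∂E = −n_x/n_z = −1.014173 and ∂z/∂N = −n_y/n_z = 0.021829.
Intercept c from Point A: 1297.6 + 295.12 − 18.21 = 1574.52.
At (1054, 562): z = −1068.9 + 12.3 + 1574.52 = 517.8 ft.

517.8 ft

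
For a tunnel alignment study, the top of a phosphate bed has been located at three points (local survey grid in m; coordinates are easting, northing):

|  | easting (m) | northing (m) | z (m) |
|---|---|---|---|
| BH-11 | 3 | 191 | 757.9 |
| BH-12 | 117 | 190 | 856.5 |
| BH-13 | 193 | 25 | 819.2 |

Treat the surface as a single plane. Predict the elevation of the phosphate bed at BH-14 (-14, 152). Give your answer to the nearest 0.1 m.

Let the plane be z = a·easting + b·northing + c.
BH-12−BH-11: 114a − 1b = 98.6;  BH-13−BH-11: 190a − 166b = 61.3.
Solving gives a = 0.87041, b = 0.62698.
Then c = 757.9 − a·3 − b·191 = 635.54.
At (-14, 152): z = −12.2 + 95.3 + 635.54 = 718.7 m.

718.7 m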